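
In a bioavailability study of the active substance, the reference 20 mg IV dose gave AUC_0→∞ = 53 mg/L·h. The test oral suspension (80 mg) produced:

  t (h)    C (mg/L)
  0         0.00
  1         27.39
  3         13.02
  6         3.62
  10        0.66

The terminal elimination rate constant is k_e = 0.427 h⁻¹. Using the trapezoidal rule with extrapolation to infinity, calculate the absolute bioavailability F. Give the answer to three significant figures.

F = 0.421

Trapezoidal AUC_0→10 (oral suspension):
  [0→1]: (0.00+27.39)/2 × 1 = 13.695
  [1→3]: (27.39+13.02)/2 × 2 = 40.41
  [3→6]: (13.02+3.62)/2 × 3 = 24.96
  [6→10]: (3.62+0.66)/2 × 4 = 8.56
  Sum = 87.625 mg/L·h
Tail: C_last/k_e = 0.66/0.427 = 1.546
AUC_0→∞ (oral suspension) = 87.625 + 1.546 = 89.171 mg/L·h
F = (AUC_ev/D_ev)/(AUC_iv/D_iv) = (89.171/80)/(53/20) = 1.1146375/2.65 = 0.4206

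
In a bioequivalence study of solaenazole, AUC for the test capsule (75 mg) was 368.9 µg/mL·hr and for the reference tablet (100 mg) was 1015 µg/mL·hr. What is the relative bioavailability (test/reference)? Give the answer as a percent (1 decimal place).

F_rel = 48.5%

F_rel = (AUC_test/D_test) / (AUC_ref/D_ref)
      = (368.9/75) / (1015/100)
      = 4.91867 / 10.15 = 0.4846 = 48.46%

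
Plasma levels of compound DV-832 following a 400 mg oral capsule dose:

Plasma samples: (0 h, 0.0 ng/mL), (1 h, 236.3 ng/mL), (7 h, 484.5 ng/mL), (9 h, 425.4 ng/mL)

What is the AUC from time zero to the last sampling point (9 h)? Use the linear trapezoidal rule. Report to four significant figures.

AUC = 3190 ng/mL·h

Trapezoidal AUC_0→9:
  [0→1]: (0.0+236.3)/2 × 1 = 118.15
  [1→7]: (236.3+484.5)/2 × 6 = 2162.4
  [7→9]: (484.5+425.4)/2 × 2 = 909.9
  Sum = 3190.45 ng/mL·h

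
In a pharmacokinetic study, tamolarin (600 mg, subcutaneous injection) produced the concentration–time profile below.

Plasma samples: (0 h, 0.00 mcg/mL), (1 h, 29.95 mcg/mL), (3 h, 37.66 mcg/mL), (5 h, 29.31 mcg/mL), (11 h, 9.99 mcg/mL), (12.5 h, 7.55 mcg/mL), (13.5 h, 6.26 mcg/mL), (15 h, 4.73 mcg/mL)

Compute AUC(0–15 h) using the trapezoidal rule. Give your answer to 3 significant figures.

Trapezoidal AUC_0→15:
  [0→1]: (0.00+29.95)/2 × 1 = 14.975
  [1→3]: (29.95+37.66)/2 × 2 = 67.61
  [3→5]: (37.66+29.31)/2 × 2 = 66.97
  [5→11]: (29.31+9.99)/2 × 6 = 117.9
  [11→12.5]: (9.99+7.55)/2 × 1.5 = 13.155
  [12.5→13.5]: (7.55+6.26)/2 × 1 = 6.905
  [13.5→15]: (6.26+4.73)/2 × 1.5 = 8.2425
  Sum = 295.7575 mcg/mL·h

AUC = 296 mcg/mL·h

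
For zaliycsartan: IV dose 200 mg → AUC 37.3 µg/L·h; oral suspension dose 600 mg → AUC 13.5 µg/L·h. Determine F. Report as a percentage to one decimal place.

F = (AUC_ev / D_ev) / (AUC_iv / D_iv)
  = (13.5/600) / (37.3/200)
  = 0.0225 / 0.1865 = 0.1206
  = 12.06%

F = 12.1%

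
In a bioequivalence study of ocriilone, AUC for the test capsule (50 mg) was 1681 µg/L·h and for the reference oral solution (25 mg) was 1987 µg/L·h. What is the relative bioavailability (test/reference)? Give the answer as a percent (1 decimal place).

F_rel = 42.3%

F_rel = (AUC_test/D_test) / (AUC_ref/D_ref)
      = (1681/50) / (1987/25)
      = 33.62 / 79.48 = 0.4230 = 42.30%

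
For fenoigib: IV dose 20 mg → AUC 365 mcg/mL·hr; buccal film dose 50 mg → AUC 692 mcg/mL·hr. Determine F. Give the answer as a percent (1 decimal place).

F = (AUC_ev / D_ev) / (AUC_iv / D_iv)
  = (692/50) / (365/20)
  = 13.84 / 18.25 = 0.7584
  = 75.84%

F = 75.8%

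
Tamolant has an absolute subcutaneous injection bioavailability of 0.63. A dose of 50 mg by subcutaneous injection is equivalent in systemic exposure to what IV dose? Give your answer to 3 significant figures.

Systemic exposure from an extravascular dose = F × D_ev, so the equivalent IV dose is F × D_ev.
D_iv = F × D_ev = 0.63 × 50 = 31.5 mg

D_iv = 31.5 mg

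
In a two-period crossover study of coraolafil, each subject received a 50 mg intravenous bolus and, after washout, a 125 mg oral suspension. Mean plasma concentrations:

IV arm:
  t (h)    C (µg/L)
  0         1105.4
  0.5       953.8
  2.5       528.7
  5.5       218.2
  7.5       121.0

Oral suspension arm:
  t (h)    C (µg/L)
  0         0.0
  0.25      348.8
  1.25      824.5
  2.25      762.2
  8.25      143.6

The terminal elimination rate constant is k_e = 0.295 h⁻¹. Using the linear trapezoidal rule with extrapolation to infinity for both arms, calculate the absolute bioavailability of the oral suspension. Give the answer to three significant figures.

F = 0.479

Trapezoidal AUC_0→7.5 (IV):
  [0→0.5]: (1105.4+953.8)/2 × 0.5 = 514.8
  [0.5→2.5]: (953.8+528.7)/2 × 2 = 1482.5
  [2.5→5.5]: (528.7+218.2)/2 × 3 = 1120.35
  [5.5→7.5]: (218.2+121.0)/2 × 2 = 339.2
  Sum = 3456.85 µg/L·h
IV tail: 121.0/0.295 = 410.169; AUC_iv,0→∞ = 3456.85 + 410.169 = 3867.019 µg/L·h
Trapezoidal AUC_0→8.25 (oral suspension):
  [0→0.25]: (0.0+348.8)/2 × 0.25 = 43.6
  [0.25→1.25]: (348.8+824.5)/2 × 1 = 586.65
  [1.25→2.25]: (824.5+762.2)/2 × 1 = 793.35
  [2.25→8.25]: (762.2+143.6)/2 × 6 = 2717.4
  Sum = 4141.0 µg/L·h
oral suspension tail: 143.6/0.295 = 486.780; AUC_ev,0→∞ = 4141.0 + 486.780 = 4627.78 µg/L·h
F = (AUC_ev/D_ev)/(AUC_iv/D_iv) = (4627.78/125)/(3867.019/50) = 37.02224/77.34038 = 0.4787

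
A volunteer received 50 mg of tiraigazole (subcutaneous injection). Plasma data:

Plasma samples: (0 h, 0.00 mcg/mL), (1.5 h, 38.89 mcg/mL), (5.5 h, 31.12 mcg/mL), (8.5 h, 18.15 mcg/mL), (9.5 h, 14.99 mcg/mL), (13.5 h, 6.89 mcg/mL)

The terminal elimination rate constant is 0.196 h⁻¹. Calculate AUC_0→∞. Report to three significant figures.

Trapezoidal AUC_0→13.5:
  [0→1.5]: (0.00+38.89)/2 × 1.5 = 29.1675
  [1.5→5.5]: (38.89+31.12)/2 × 4 = 140.02
  [5.5→8.5]: (31.12+18.15)/2 × 3 = 73.905
  [8.5→9.5]: (18.15+14.99)/2 × 1 = 16.57
  [9.5→13.5]: (14.99+6.89)/2 × 4 = 43.76
  Sum = 303.4225 mcg/mL·h
Extrapolated tail: C_last / k_e = 6.89 / 0.196 = 35.153
AUC_0→∞ = 303.4225 + 35.153 = 338.5755 mcg/mL·h

AUC = 339 mcg/mL·h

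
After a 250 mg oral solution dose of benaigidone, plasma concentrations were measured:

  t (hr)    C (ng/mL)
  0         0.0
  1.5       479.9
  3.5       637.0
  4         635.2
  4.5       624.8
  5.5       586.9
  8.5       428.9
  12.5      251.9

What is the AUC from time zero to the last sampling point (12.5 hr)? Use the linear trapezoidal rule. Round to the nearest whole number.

AUC = 5601 ng/mL·hr

Trapezoidal AUC_0→12.5:
  [0→1.5]: (0.0+479.9)/2 × 1.5 = 359.925
  [1.5→3.5]: (479.9+637.0)/2 × 2 = 1116.9
  [3.5→4]: (637.0+635.2)/2 × 0.5 = 318.05
  [4→4.5]: (635.2+624.8)/2 × 0.5 = 315.0
  [4.5→5.5]: (624.8+586.9)/2 × 1 = 605.85
  [5.5→8.5]: (586.9+428.9)/2 × 3 = 1523.7
  [8.5→12.5]: (428.9+251.9)/2 × 4 = 1361.6
  Sum = 5601.025 ng/mL·hr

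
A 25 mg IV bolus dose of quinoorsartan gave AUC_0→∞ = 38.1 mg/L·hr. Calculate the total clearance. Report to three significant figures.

CL = Dose_iv / AUC_0→∞
   = 25 / 38.1 = 0.656168 L/hr

CL = 0.656 L/hr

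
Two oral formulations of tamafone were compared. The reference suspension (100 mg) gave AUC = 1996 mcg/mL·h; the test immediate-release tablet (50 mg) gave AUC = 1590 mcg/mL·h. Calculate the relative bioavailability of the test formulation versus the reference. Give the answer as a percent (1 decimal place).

F_rel = 159.3%

F_rel = (AUC_test/D_test) / (AUC_ref/D_ref)
      = (1590/50) / (1996/100)
      = 31.8 / 19.96 = 1.5932 = 159.32%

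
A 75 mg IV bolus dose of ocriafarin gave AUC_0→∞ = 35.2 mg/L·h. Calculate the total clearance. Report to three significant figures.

CL = Dose_iv / AUC_0→∞
   = 75 / 35.2 = 2.13068 L/h

CL = 2.13 L/h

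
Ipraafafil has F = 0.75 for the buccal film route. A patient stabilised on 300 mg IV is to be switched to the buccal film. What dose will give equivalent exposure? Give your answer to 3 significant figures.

For equal systemic exposure: F × D_ev = D_iv
D_ev = D_iv / F = 300 / 0.75 = 400 mg

D_buccal = 400 mg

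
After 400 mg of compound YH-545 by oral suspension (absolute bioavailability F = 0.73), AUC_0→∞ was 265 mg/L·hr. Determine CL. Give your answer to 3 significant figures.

CL = F × Dose / AUC_0→∞
   = 0.73 × 400 / 265 = 1.10189 L/hr

CL = 1.10 L/hr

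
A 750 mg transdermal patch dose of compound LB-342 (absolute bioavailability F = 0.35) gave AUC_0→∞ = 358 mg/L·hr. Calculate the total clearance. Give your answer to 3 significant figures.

CL = F × Dose / AUC_0→∞
   = 0.35 × 750 / 358 = 0.73324 L/hr

CL = 0.733 L/hr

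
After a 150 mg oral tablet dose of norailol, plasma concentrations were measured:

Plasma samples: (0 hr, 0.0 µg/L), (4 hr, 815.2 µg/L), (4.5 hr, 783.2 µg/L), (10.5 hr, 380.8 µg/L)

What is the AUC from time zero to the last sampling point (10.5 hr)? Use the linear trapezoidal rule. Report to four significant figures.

AUC = 5522 µg/L·hr

Trapezoidal AUC_0→10.5:
  [0→4]: (0.0+815.2)/2 × 4 = 1630.4
  [4→4.5]: (815.2+783.2)/2 × 0.5 = 399.6
  [4.5→10.5]: (783.2+380.8)/2 × 6 = 3492.0
  Sum = 5522.0 µg/L·hr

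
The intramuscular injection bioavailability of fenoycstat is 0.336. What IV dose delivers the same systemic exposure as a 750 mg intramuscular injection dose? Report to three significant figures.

D_iv = 252 mg

Systemic exposure from an extravascular dose = F × D_ev, so the equivalent IV dose is F × D_ev.
D_iv = F × D_ev = 0.336 × 750 = 252 mg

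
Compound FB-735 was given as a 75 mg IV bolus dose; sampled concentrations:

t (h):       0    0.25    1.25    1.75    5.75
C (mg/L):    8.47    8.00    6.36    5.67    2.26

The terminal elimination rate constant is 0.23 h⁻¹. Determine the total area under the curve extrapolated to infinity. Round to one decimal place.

AUC = 37.9 mg/L·h

Trapezoidal AUC_0→5.75:
  [0→0.25]: (8.47+8.00)/2 × 0.25 = 2.05875
  [0.25→1.25]: (8.00+6.36)/2 × 1 = 7.18
  [1.25→1.75]: (6.36+5.67)/2 × 0.5 = 3.0075
  [1.75→5.75]: (5.67+2.26)/2 × 4 = 15.86
  Sum = 28.10625 mg/L·h
Extrapolated tail: C_last / k_e = 2.26 / 0.23 = 9.826
AUC_0→∞ = 28.10625 + 9.826 = 37.93225 mg/L·h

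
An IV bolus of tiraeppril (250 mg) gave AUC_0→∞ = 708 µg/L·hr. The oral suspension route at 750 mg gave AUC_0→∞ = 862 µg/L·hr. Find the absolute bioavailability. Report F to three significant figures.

F = 0.406

F = (AUC_ev / D_ev) / (AUC_iv / D_iv)
  = (862/750) / (708/250)
  = 1.14933 / 2.832 = 0.4058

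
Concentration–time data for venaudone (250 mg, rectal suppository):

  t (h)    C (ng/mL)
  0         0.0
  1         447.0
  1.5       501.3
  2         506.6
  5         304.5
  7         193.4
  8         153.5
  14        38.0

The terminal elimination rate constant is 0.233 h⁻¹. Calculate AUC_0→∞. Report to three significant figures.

Trapezoidal AUC_0→14:
  [0→1]: (0.0+447.0)/2 × 1 = 223.5
  [1→1.5]: (447.0+501.3)/2 × 0.5 = 237.075
  [1.5→2]: (501.3+506.6)/2 × 0.5 = 251.975
  [2→5]: (506.6+304.5)/2 × 3 = 1216.65
  [5→7]: (304.5+193.4)/2 × 2 = 497.9
  [7→8]: (193.4+153.5)/2 × 1 = 173.45
  [8→14]: (153.5+38.0)/2 × 6 = 574.5
  Sum = 3175.05 ng/mL·h
Extrapolated tail: C_last / k_e = 38.0 / 0.233 = 163.090
AUC_0→∞ = 3175.05 + 163.090 = 3338.14 ng/mL·h

AUC = 3340 ng/mL·h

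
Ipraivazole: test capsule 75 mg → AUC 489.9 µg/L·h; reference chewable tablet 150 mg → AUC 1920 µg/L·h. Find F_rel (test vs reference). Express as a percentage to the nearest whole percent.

F_rel = 51%

F_rel = (AUC_test/D_test) / (AUC_ref/D_ref)
      = (489.9/75) / (1920/150)
      = 6.532 / 12.8 = 0.5103 = 51.03%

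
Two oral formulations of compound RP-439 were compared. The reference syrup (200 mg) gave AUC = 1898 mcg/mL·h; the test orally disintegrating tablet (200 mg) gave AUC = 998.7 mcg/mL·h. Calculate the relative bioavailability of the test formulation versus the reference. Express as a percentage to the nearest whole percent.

F_rel = (AUC_test/D_test) / (AUC_ref/D_ref)
      = (998.7/200) / (1898/200)
      = 4.9935 / 9.49 = 0.5262 = 52.62%

F_rel = 53%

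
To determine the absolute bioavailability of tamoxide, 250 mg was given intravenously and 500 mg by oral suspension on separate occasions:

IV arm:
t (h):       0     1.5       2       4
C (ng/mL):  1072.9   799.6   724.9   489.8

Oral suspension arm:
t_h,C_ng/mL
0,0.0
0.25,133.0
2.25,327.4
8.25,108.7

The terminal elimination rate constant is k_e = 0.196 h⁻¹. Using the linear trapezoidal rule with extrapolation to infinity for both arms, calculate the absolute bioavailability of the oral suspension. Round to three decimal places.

F = 0.213

Trapezoidal AUC_0→4 (IV):
  [0→1.5]: (1072.9+799.6)/2 × 1.5 = 1404.375
  [1.5→2]: (799.6+724.9)/2 × 0.5 = 381.125
  [2→4]: (724.9+489.8)/2 × 2 = 1214.7
  Sum = 3000.2 ng/mL·h
IV tail: 489.8/0.196 = 2498.980; AUC_iv,0→∞ = 3000.2 + 2498.980 = 5499.18 ng/mL·h
Trapezoidal AUC_0→8.25 (oral suspension):
  [0→0.25]: (0.0+133.0)/2 × 0.25 = 16.625
  [0.25→2.25]: (133.0+327.4)/2 × 2 = 460.4
  [2.25→8.25]: (327.4+108.7)/2 × 6 = 1308.3
  Sum = 1785.325 ng/mL·h
oral suspension tail: 108.7/0.196 = 554.592; AUC_ev,0→∞ = 1785.325 + 554.592 = 2339.917 ng/mL·h
F = (AUC_ev/D_ev)/(AUC_iv/D_iv) = (2339.917/500)/(5499.18/250) = 4.679834/21.99672 = 0.2128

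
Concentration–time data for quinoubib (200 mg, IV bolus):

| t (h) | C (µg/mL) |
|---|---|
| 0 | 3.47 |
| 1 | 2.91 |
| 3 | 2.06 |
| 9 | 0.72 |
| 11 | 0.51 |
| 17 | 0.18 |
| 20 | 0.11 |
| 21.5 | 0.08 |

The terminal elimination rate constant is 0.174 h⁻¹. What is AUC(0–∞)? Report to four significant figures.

Trapezoidal AUC_0→21.5:
  [0→1]: (3.47+2.91)/2 × 1 = 3.19
  [1→3]: (2.91+2.06)/2 × 2 = 4.97
  [3→9]: (2.06+0.72)/2 × 6 = 8.34
  [9→11]: (0.72+0.51)/2 × 2 = 1.23
  [11→17]: (0.51+0.18)/2 × 6 = 2.07
  [17→20]: (0.18+0.11)/2 × 3 = 0.435
  [20→21.5]: (0.11+0.08)/2 × 1.5 = 0.1425
  Sum = 20.3775 µg/mL·h
Extrapolated tail: C_last / k_e = 0.08 / 0.174 = 0.460
AUC_0→∞ = 20.3775 + 0.460 = 20.8375 µg/mL·h

AUC = 20.84 µg/mL·h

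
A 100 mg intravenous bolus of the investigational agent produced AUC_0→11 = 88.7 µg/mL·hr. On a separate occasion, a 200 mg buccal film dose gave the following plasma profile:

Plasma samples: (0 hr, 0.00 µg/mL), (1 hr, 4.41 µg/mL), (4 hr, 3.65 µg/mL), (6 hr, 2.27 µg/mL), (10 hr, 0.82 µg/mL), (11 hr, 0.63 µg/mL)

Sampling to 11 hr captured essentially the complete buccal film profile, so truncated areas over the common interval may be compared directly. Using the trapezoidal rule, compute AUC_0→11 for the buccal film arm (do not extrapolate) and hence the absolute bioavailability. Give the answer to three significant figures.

Trapezoidal AUC_0→11 (buccal film):
  [0→1]: (0.00+4.41)/2 × 1 = 2.205
  [1→4]: (4.41+3.65)/2 × 3 = 12.09
  [4→6]: (3.65+2.27)/2 × 2 = 5.92
  [6→10]: (2.27+0.82)/2 × 4 = 6.18
  [10→11]: (0.82+0.63)/2 × 1 = 0.725
  Sum = 27.12 µg/mL·hr
F = (AUC_ev/D_ev)/(AUC_iv/D_iv) = (27.12/200)/(88.7/100) = 0.1356/0.887 = 0.1529

F = 0.153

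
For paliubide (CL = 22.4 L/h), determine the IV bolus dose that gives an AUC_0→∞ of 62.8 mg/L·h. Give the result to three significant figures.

Dose_iv = CL × AUC_0→∞
     = 22.4 × 62.8 = 1406.72 mg

Dose = 1410 mg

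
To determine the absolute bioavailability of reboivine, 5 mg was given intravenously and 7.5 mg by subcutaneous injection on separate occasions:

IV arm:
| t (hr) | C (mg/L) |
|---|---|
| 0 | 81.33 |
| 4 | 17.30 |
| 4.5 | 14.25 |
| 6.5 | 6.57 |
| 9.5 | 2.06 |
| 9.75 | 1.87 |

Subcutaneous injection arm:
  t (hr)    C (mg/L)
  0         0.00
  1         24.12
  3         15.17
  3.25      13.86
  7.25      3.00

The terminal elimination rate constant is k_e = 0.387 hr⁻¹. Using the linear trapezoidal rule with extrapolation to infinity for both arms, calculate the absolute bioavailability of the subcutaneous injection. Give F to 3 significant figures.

F = 0.263

Trapezoidal AUC_0→9.75 (IV):
  [0→4]: (81.33+17.30)/2 × 4 = 197.26
  [4→4.5]: (17.30+14.25)/2 × 0.5 = 7.8875
  [4.5→6.5]: (14.25+6.57)/2 × 2 = 20.82
  [6.5→9.5]: (6.57+2.06)/2 × 3 = 12.945
  [9.5→9.75]: (2.06+1.87)/2 × 0.25 = 0.49125
  Sum = 239.40375 mg/L·hr
IV tail: 1.87/0.387 = 4.832; AUC_iv,0→∞ = 239.40375 + 4.832 = 244.23575 mg/L·hr
Trapezoidal AUC_0→7.25 (subcutaneous injection):
  [0→1]: (0.00+24.12)/2 × 1 = 12.06
  [1→3]: (24.12+15.17)/2 × 2 = 39.29
  [3→3.25]: (15.17+13.86)/2 × 0.25 = 3.62875
  [3.25→7.25]: (13.86+3.00)/2 × 4 = 33.72
  Sum = 88.69875 mg/L·hr
subcutaneous injection tail: 3.00/0.387 = 7.752; AUC_ev,0→∞ = 88.69875 + 7.752 = 96.45075 mg/L·hr
F = (AUC_ev/D_ev)/(AUC_iv/D_iv) = (96.45075/7.5)/(244.23575/5) = 12.8601/48.84715 = 0.2633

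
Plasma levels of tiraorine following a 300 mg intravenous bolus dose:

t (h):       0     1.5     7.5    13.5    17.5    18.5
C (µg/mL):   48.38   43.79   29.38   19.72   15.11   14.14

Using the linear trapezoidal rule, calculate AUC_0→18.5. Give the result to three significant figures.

AUC = 520 µg/mL·h

Trapezoidal AUC_0→18.5:
  [0→1.5]: (48.38+43.79)/2 × 1.5 = 69.1275
  [1.5→7.5]: (43.79+29.38)/2 × 6 = 219.51
  [7.5→13.5]: (29.38+19.72)/2 × 6 = 147.3
  [13.5→17.5]: (19.72+15.11)/2 × 4 = 69.66
  [17.5→18.5]: (15.11+14.14)/2 × 1 = 14.625
  Sum = 520.2225 µg/mL·h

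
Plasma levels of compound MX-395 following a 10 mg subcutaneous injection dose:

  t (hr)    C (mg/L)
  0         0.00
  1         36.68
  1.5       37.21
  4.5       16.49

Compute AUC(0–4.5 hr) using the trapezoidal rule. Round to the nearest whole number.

Trapezoidal AUC_0→4.5:
  [0→1]: (0.00+36.68)/2 × 1 = 18.34
  [1→1.5]: (36.68+37.21)/2 × 0.5 = 18.4725
  [1.5→4.5]: (37.21+16.49)/2 × 3 = 80.55
  Sum = 117.3625 mg/L·hr

AUC = 117 mg/L·hr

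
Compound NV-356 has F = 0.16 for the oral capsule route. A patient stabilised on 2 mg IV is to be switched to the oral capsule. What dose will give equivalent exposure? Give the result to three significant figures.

For equal systemic exposure: F × D_ev = D_iv
D_ev = D_iv / F = 2 / 0.16 = 12.5 mg

D_oral = 12.5 mg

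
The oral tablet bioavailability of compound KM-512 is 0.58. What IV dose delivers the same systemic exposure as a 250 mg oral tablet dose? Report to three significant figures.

D_iv = 145 mg

Systemic exposure from an extravascular dose = F × D_ev, so the equivalent IV dose is F × D_ev.
D_iv = F × D_ev = 0.58 × 250 = 145 mg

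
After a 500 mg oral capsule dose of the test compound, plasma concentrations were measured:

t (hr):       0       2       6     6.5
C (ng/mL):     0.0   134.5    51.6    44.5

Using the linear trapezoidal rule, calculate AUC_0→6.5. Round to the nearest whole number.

AUC = 531 ng/mL·hr

Trapezoidal AUC_0→6.5:
  [0→2]: (0.0+134.5)/2 × 2 = 134.5
  [2→6]: (134.5+51.6)/2 × 4 = 372.2
  [6→6.5]: (51.6+44.5)/2 × 0.5 = 24.025
  Sum = 530.725 ng/mL·hr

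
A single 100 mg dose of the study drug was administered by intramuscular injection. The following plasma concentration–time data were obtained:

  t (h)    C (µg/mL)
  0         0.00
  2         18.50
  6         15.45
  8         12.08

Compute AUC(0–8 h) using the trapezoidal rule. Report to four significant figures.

Trapezoidal AUC_0→8:
  [0→2]: (0.00+18.50)/2 × 2 = 18.5
  [2→6]: (18.50+15.45)/2 × 4 = 67.9
  [6→8]: (15.45+12.08)/2 × 2 = 27.53
  Sum = 113.93 µg/mL·h

AUC = 113.9 µg/mL·h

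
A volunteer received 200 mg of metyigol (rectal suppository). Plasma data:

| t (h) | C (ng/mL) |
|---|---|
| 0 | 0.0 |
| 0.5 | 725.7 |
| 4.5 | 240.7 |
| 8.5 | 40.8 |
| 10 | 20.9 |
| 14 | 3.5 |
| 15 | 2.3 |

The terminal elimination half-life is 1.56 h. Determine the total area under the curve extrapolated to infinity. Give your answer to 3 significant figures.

Trapezoidal AUC_0→15:
  [0→0.5]: (0.0+725.7)/2 × 0.5 = 181.425
  [0.5→4.5]: (725.7+240.7)/2 × 4 = 1932.8
  [4.5→8.5]: (240.7+40.8)/2 × 4 = 563.0
  [8.5→10]: (40.8+20.9)/2 × 1.5 = 46.275
  [10→14]: (20.9+3.5)/2 × 4 = 48.8
  [14→15]: (3.5+2.3)/2 × 1 = 2.9
  Sum = 2775.2 ng/mL·h
k_e = ln2 / t½ = 0.693147 / 1.56 = 0.4443 h^-1
Extrapolated tail: C_last / k_e = 2.3 / 0.4443 = 5.177
AUC_0→∞ = 2775.2 + 5.177 = 2780.377 ng/mL·h

AUC = 2780 ng/mL·h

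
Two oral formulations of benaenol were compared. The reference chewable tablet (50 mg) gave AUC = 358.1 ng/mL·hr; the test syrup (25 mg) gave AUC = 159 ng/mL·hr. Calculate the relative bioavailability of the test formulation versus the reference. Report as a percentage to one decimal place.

F_rel = 88.8%

F_rel = (AUC_test/D_test) / (AUC_ref/D_ref)
      = (159/25) / (358.1/50)
      = 6.36 / 7.162 = 0.8880 = 88.80%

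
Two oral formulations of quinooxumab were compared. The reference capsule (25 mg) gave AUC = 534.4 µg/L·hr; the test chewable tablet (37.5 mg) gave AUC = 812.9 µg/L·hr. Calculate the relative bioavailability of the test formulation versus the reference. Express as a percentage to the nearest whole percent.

F_rel = 101%

F_rel = (AUC_test/D_test) / (AUC_ref/D_ref)
      = (812.9/37.5) / (534.4/25)
      = 21.6773 / 21.376 = 1.0141 = 101.41%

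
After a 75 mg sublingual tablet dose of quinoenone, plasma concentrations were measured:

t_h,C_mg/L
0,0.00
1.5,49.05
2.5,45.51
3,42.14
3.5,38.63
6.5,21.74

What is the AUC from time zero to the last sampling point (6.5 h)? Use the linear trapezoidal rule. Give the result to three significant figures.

AUC = 217 mg/L·h

Trapezoidal AUC_0→6.5:
  [0→1.5]: (0.00+49.05)/2 × 1.5 = 36.7875
  [1.5→2.5]: (49.05+45.51)/2 × 1 = 47.28
  [2.5→3]: (45.51+42.14)/2 × 0.5 = 21.9125
  [3→3.5]: (42.14+38.63)/2 × 0.5 = 20.1925
  [3.5→6.5]: (38.63+21.74)/2 × 3 = 90.555
  Sum = 216.7275 mg/L·h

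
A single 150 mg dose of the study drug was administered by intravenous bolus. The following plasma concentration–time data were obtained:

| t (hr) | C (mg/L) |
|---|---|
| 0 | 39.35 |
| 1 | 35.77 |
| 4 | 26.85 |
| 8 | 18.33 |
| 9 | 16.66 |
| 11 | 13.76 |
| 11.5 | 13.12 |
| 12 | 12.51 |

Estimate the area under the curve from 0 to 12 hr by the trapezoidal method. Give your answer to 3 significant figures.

Trapezoidal AUC_0→12:
  [0→1]: (39.35+35.77)/2 × 1 = 37.56
  [1→4]: (35.77+26.85)/2 × 3 = 93.93
  [4→8]: (26.85+18.33)/2 × 4 = 90.36
  [8→9]: (18.33+16.66)/2 × 1 = 17.495
  [9→11]: (16.66+13.76)/2 × 2 = 30.42
  [11→11.5]: (13.76+13.12)/2 × 0.5 = 6.72
  [11.5→12]: (13.12+12.51)/2 × 0.5 = 6.4075
  Sum = 282.8925 mg/L·hr

AUC = 283 mg/L·hr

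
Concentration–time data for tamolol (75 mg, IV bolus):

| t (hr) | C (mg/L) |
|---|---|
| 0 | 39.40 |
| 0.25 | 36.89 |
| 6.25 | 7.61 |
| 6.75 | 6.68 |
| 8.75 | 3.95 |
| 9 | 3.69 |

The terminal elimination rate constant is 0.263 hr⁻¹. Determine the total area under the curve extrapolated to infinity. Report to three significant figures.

Trapezoidal AUC_0→9:
  [0→0.25]: (39.40+36.89)/2 × 0.25 = 9.53625
  [0.25→6.25]: (36.89+7.61)/2 × 6 = 133.5
  [6.25→6.75]: (7.61+6.68)/2 × 0.5 = 3.5725
  [6.75→8.75]: (6.68+3.95)/2 × 2 = 10.63
  [8.75→9]: (3.95+3.69)/2 × 0.25 = 0.955
  Sum = 158.19375 mg/L·hr
Extrapolated tail: C_last / k_e = 3.69 / 0.263 = 14.030
AUC_0→∞ = 158.19375 + 14.030 = 172.22375 mg/L·hr

AUC = 172 mg/L·hr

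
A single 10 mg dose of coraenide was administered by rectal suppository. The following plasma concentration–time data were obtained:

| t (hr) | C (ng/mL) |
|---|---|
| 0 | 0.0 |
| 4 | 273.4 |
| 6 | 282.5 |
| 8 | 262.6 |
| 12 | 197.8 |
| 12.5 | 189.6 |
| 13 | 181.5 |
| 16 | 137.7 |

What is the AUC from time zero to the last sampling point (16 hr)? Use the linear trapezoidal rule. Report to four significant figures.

AUC = 3237 ng/mL·hr

Trapezoidal AUC_0→16:
  [0→4]: (0.0+273.4)/2 × 4 = 546.8
  [4→6]: (273.4+282.5)/2 × 2 = 555.9
  [6→8]: (282.5+262.6)/2 × 2 = 545.1
  [8→12]: (262.6+197.8)/2 × 4 = 920.8
  [12→12.5]: (197.8+189.6)/2 × 0.5 = 96.85
  [12.5→13]: (189.6+181.5)/2 × 0.5 = 92.775
  [13→16]: (181.5+137.7)/2 × 3 = 478.8
  Sum = 3237.025 ng/mL·hr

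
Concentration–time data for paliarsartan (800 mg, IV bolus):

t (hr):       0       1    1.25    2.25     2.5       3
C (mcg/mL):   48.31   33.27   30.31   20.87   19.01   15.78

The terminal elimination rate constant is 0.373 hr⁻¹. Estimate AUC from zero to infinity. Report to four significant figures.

AUC = 130.3 mcg/mL·hr

Trapezoidal AUC_0→3:
  [0→1]: (48.31+33.27)/2 × 1 = 40.79
  [1→1.25]: (33.27+30.31)/2 × 0.25 = 7.9475
  [1.25→2.25]: (30.31+20.87)/2 × 1 = 25.59
  [2.25→2.5]: (20.87+19.01)/2 × 0.25 = 4.985
  [2.5→3]: (19.01+15.78)/2 × 0.5 = 8.6975
  Sum = 88.01 mcg/mL·hr
Extrapolated tail: C_last / k_e = 15.78 / 0.373 = 42.306
AUC_0→∞ = 88.01 + 42.306 = 130.316 mcg/mL·hr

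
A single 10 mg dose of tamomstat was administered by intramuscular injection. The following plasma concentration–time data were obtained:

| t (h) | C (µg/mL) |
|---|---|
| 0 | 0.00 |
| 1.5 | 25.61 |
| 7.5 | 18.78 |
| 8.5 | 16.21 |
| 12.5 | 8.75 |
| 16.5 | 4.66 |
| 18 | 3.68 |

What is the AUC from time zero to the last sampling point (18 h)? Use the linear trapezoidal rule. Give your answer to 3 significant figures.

Trapezoidal AUC_0→18:
  [0→1.5]: (0.00+25.61)/2 × 1.5 = 19.2075
  [1.5→7.5]: (25.61+18.78)/2 × 6 = 133.17
  [7.5→8.5]: (18.78+16.21)/2 × 1 = 17.495
  [8.5→12.5]: (16.21+8.75)/2 × 4 = 49.92
  [12.5→16.5]: (8.75+4.66)/2 × 4 = 26.82
  [16.5→18]: (4.66+3.68)/2 × 1.5 = 6.255
  Sum = 252.8675 µg/mL·h

AUC = 253 µg/mL·h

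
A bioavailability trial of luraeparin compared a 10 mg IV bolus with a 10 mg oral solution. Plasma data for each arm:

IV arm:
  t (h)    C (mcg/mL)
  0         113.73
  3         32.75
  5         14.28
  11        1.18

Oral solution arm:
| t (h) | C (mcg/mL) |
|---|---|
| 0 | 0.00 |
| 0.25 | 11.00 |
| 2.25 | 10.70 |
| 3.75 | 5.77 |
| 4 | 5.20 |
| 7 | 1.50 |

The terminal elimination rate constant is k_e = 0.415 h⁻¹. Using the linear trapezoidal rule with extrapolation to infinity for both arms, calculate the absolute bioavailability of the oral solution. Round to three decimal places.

Trapezoidal AUC_0→11 (IV):
  [0→3]: (113.73+32.75)/2 × 3 = 219.72
  [3→5]: (32.75+14.28)/2 × 2 = 47.03
  [5→11]: (14.28+1.18)/2 × 6 = 46.38
  Sum = 313.13 mcg/mL·h
IV tail: 1.18/0.415 = 2.843; AUC_iv,0→∞ = 313.13 + 2.843 = 315.973 mcg/mL·h
Trapezoidal AUC_0→7 (oral solution):
  [0→0.25]: (0.00+11.00)/2 × 0.25 = 1.375
  [0.25→2.25]: (11.00+10.70)/2 × 2 = 21.7
  [2.25→3.75]: (10.70+5.77)/2 × 1.5 = 12.3525
  [3.75→4]: (5.77+5.20)/2 × 0.25 = 1.37125
  [4→7]: (5.20+1.50)/2 × 3 = 10.05
  Sum = 46.84875 mcg/mL·h
oral solution tail: 1.50/0.415 = 3.614; AUC_ev,0→∞ = 46.84875 + 3.614 = 50.46275 mcg/mL·h
F = (AUC_ev/D_ev)/(AUC_iv/D_iv) = (50.46275/10)/(315.973/10) = 5.046275/31.5973 = 0.1597

F = 0.160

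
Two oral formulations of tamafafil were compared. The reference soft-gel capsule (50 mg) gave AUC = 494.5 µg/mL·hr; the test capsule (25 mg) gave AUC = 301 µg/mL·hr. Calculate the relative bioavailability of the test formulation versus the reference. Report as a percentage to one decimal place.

F_rel = 121.7%

F_rel = (AUC_test/D_test) / (AUC_ref/D_ref)
      = (301/25) / (494.5/50)
      = 12.04 / 9.89 = 1.2174 = 121.74%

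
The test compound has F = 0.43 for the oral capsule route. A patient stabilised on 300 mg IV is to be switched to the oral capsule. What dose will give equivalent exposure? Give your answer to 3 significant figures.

D_oral = 698 mg

For equal systemic exposure: F × D_ev = D_iv
D_ev = D_iv / F = 300 / 0.43 = 697.674 mg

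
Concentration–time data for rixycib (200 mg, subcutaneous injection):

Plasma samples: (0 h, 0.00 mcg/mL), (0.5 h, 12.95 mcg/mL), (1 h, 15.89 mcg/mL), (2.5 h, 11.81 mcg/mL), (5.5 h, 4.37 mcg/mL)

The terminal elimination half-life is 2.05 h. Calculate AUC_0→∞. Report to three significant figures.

Trapezoidal AUC_0→5.5:
  [0→0.5]: (0.00+12.95)/2 × 0.5 = 3.2375
  [0.5→1]: (12.95+15.89)/2 × 0.5 = 7.21
  [1→2.5]: (15.89+11.81)/2 × 1.5 = 20.775
  [2.5→5.5]: (11.81+4.37)/2 × 3 = 24.27
  Sum = 55.4925 mcg/mL·h
k_e = ln2 / t½ = 0.693147 / 2.05 = 0.3381 h^-1
Extrapolated tail: C_last / k_e = 4.37 / 0.3381 = 12.925
AUC_0→∞ = 55.4925 + 12.925 = 68.4175 mcg/mL·h

AUC = 68.4 mcg/mL·h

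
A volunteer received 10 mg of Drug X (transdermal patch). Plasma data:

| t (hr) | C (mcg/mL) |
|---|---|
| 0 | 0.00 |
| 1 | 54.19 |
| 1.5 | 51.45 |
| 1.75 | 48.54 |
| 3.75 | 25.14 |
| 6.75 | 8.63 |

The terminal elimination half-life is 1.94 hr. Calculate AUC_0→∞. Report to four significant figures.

Trapezoidal AUC_0→6.75:
  [0→1]: (0.00+54.19)/2 × 1 = 27.095
  [1→1.5]: (54.19+51.45)/2 × 0.5 = 26.41
  [1.5→1.75]: (51.45+48.54)/2 × 0.25 = 12.49875
  [1.75→3.75]: (48.54+25.14)/2 × 2 = 73.68
  [3.75→6.75]: (25.14+8.63)/2 × 3 = 50.655
  Sum = 190.33875 mcg/mL·hr
k_e = ln2 / t½ = 0.693147 / 1.94 = 0.3573 hr^-1
Extrapolated tail: C_last / k_e = 8.63 / 0.3573 = 24.153
AUC_0→∞ = 190.33875 + 24.153 = 214.49175 mcg/mL·hr

AUC = 214.5 mcg/mL·hr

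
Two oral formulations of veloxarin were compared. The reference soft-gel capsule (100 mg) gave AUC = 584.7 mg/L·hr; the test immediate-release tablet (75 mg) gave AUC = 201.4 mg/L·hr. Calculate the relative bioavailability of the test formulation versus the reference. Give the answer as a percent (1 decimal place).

F_rel = (AUC_test/D_test) / (AUC_ref/D_ref)
      = (201.4/75) / (584.7/100)
      = 2.68533 / 5.847 = 0.4593 = 45.93%

F_rel = 45.9%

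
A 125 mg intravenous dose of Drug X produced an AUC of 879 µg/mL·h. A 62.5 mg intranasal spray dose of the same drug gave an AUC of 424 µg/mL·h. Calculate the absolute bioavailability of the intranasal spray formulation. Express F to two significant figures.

F = 0.96

F = (AUC_ev / D_ev) / (AUC_iv / D_iv)
  = (424/62.5) / (879/125)
  = 6.784 / 7.032 = 0.9647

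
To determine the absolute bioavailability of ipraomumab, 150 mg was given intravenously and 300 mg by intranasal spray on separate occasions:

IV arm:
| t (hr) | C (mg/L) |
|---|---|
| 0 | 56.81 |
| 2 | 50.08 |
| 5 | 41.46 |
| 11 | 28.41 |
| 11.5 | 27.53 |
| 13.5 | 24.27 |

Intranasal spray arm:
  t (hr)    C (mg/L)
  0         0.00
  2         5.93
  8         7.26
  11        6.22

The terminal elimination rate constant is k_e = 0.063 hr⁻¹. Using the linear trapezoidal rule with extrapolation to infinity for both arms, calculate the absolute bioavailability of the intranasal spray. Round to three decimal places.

Trapezoidal AUC_0→13.5 (IV):
  [0→2]: (56.81+50.08)/2 × 2 = 106.89
  [2→5]: (50.08+41.46)/2 × 3 = 137.31
  [5→11]: (41.46+28.41)/2 × 6 = 209.61
  [11→11.5]: (28.41+27.53)/2 × 0.5 = 13.985
  [11.5→13.5]: (27.53+24.27)/2 × 2 = 51.8
  Sum = 519.595 mg/L·hr
IV tail: 24.27/0.063 = 385.238; AUC_iv,0→∞ = 519.595 + 385.238 = 904.833 mg/L·hr
Trapezoidal AUC_0→11 (intranasal spray):
  [0→2]: (0.00+5.93)/2 × 2 = 5.93
  [2→8]: (5.93+7.26)/2 × 6 = 39.57
  [8→11]: (7.26+6.22)/2 × 3 = 20.22
  Sum = 65.72 mg/L·hr
intranasal spray tail: 6.22/0.063 = 98.730; AUC_ev,0→∞ = 65.72 + 98.730 = 164.45 mg/L·hr
F = (AUC_ev/D_ev)/(AUC_iv/D_iv) = (164.45/300)/(904.833/150) = 0.548167/6.03222 = 0.0909

F = 0.091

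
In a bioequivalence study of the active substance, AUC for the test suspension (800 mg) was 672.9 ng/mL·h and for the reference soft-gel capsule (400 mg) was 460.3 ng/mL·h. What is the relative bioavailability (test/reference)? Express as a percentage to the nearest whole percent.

F_rel = (AUC_test/D_test) / (AUC_ref/D_ref)
      = (672.9/800) / (460.3/400)
      = 0.841125 / 1.15075 = 0.7309 = 73.09%

F_rel = 73%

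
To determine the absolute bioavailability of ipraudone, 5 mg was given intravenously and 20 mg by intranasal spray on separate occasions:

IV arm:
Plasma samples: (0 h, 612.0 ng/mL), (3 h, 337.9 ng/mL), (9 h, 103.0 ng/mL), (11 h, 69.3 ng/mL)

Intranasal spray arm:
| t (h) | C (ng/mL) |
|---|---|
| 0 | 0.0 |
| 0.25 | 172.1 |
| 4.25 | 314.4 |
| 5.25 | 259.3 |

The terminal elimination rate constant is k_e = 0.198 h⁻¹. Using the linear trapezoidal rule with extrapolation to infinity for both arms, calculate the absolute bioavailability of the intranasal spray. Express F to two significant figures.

Trapezoidal AUC_0→11 (IV):
  [0→3]: (612.0+337.9)/2 × 3 = 1424.85
  [3→9]: (337.9+103.0)/2 × 6 = 1322.7
  [9→11]: (103.0+69.3)/2 × 2 = 172.3
  Sum = 2919.85 ng/mL·h
IV tail: 69.3/0.198 = 350.000; AUC_iv,0→∞ = 2919.85 + 350.000 = 3269.85 ng/mL·h
Trapezoidal AUC_0→5.25 (intranasal spray):
  [0→0.25]: (0.0+172.1)/2 × 0.25 = 21.5125
  [0.25→4.25]: (172.1+314.4)/2 × 4 = 973.0
  [4.25→5.25]: (314.4+259.3)/2 × 1 = 286.85
  Sum = 1281.3625 ng/mL·h
intranasal spray tail: 259.3/0.198 = 1309.596; AUC_ev,0→∞ = 1281.3625 + 1309.596 = 2590.9585 ng/mL·h
F = (AUC_ev/D_ev)/(AUC_iv/D_iv) = (2590.9585/20)/(3269.85/5) = 129.548/653.97 = 0.1981

F = 0.20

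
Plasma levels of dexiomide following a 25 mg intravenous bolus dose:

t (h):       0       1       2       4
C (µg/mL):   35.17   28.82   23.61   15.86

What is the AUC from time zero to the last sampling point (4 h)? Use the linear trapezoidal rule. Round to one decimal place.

AUC = 97.7 µg/mL·h

Trapezoidal AUC_0→4:
  [0→1]: (35.17+28.82)/2 × 1 = 31.995
  [1→2]: (28.82+23.61)/2 × 1 = 26.215
  [2→4]: (23.61+15.86)/2 × 2 = 39.47
  Sum = 97.68 µg/mL·h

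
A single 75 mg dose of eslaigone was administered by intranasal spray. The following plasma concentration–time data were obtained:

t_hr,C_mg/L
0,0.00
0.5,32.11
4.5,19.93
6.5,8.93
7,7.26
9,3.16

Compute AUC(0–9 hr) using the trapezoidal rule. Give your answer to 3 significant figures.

Trapezoidal AUC_0→9:
  [0→0.5]: (0.00+32.11)/2 × 0.5 = 8.0275
  [0.5→4.5]: (32.11+19.93)/2 × 4 = 104.08
  [4.5→6.5]: (19.93+8.93)/2 × 2 = 28.86
  [6.5→7]: (8.93+7.26)/2 × 0.5 = 4.0475
  [7→9]: (7.26+3.16)/2 × 2 = 10.42
  Sum = 155.435 mg/L·hr

AUC = 155 mg/L·hr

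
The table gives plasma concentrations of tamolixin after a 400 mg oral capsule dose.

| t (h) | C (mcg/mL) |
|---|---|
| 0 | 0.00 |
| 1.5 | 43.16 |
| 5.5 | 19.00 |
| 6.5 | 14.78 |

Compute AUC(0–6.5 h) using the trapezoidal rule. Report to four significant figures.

Trapezoidal AUC_0→6.5:
  [0→1.5]: (0.00+43.16)/2 × 1.5 = 32.37
  [1.5→5.5]: (43.16+19.00)/2 × 4 = 124.32
  [5.5→6.5]: (19.00+14.78)/2 × 1 = 16.89
  Sum = 173.58 mcg/mL·h

AUC = 173.6 mcg/mL·h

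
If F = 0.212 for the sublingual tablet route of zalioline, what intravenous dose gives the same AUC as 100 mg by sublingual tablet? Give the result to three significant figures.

D_iv = 21.2 mg

Systemic exposure from an extravascular dose = F × D_ev, so the equivalent IV dose is F × D_ev.
D_iv = F × D_ev = 0.212 × 100 = 21.2 mg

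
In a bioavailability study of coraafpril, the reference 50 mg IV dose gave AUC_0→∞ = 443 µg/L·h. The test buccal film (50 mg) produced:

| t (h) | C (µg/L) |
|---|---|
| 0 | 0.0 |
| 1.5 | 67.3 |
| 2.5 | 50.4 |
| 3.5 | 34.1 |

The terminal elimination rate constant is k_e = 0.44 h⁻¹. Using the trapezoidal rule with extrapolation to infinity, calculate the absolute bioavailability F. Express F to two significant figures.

F = 0.52

Trapezoidal AUC_0→3.5 (buccal film):
  [0→1.5]: (0.0+67.3)/2 × 1.5 = 50.475
  [1.5→2.5]: (67.3+50.4)/2 × 1 = 58.85
  [2.5→3.5]: (50.4+34.1)/2 × 1 = 42.25
  Sum = 151.575 µg/L·h
Tail: C_last/k_e = 34.1/0.44 = 77.500
AUC_0→∞ (buccal film) = 151.575 + 77.500 = 229.075 µg/L·h
F = (AUC_ev/D_ev)/(AUC_iv/D_iv) = (229.075/50)/(443/50) = 4.5815/8.86 = 0.5171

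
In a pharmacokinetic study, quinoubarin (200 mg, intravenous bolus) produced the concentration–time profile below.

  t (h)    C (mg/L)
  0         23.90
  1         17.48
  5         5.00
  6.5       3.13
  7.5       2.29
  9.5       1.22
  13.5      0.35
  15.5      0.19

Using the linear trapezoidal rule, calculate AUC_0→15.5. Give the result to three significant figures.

Trapezoidal AUC_0→15.5:
  [0→1]: (23.90+17.48)/2 × 1 = 20.69
  [1→5]: (17.48+5.00)/2 × 4 = 44.96
  [5→6.5]: (5.00+3.13)/2 × 1.5 = 6.0975
  [6.5→7.5]: (3.13+2.29)/2 × 1 = 2.71
  [7.5→9.5]: (2.29+1.22)/2 × 2 = 3.51
  [9.5→13.5]: (1.22+0.35)/2 × 4 = 3.14
  [13.5→15.5]: (0.35+0.19)/2 × 2 = 0.54
  Sum = 81.6475 mg/L·h

AUC = 81.6 mg/L·h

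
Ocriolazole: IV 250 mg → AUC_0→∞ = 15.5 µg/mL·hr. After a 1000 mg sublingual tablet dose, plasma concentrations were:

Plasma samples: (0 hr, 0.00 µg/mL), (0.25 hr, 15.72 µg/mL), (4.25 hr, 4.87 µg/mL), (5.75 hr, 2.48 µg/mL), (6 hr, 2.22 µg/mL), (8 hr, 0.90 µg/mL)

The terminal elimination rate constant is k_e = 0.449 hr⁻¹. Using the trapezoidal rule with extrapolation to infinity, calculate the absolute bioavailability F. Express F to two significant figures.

Trapezoidal AUC_0→8 (sublingual tablet):
  [0→0.25]: (0.00+15.72)/2 × 0.25 = 1.965
  [0.25→4.25]: (15.72+4.87)/2 × 4 = 41.18
  [4.25→5.75]: (4.87+2.48)/2 × 1.5 = 5.5125
  [5.75→6]: (2.48+2.22)/2 × 0.25 = 0.5875
  [6→8]: (2.22+0.90)/2 × 2 = 3.12
  Sum = 52.365 µg/mL·hr
Tail: C_last/k_e = 0.90/0.449 = 2.004
AUC_0→∞ (sublingual tablet) = 52.365 + 2.004 = 54.369 µg/mL·hr
F = (AUC_ev/D_ev)/(AUC_iv/D_iv) = (54.369/1000)/(15.5/250) = 0.054369/0.062 = 0.8769

F = 0.88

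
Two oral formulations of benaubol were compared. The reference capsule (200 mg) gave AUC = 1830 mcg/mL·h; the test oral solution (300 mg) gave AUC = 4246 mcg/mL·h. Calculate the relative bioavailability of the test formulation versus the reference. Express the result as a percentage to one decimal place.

F_rel = 154.7%

F_rel = (AUC_test/D_test) / (AUC_ref/D_ref)
      = (4246/300) / (1830/200)
      = 14.1533 / 9.15 = 1.5468 = 154.68%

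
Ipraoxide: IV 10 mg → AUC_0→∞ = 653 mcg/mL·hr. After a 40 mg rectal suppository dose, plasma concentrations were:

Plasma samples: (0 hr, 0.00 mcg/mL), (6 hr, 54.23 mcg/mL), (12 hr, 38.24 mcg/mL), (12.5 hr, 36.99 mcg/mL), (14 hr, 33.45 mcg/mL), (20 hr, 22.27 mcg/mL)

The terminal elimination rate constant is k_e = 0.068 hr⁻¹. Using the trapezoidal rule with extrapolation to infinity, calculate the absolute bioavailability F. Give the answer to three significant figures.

F = 0.385

Trapezoidal AUC_0→20 (rectal suppository):
  [0→6]: (0.00+54.23)/2 × 6 = 162.69
  [6→12]: (54.23+38.24)/2 × 6 = 277.41
  [12→12.5]: (38.24+36.99)/2 × 0.5 = 18.8075
  [12.5→14]: (36.99+33.45)/2 × 1.5 = 52.83
  [14→20]: (33.45+22.27)/2 × 6 = 167.16
  Sum = 678.8975 mcg/mL·hr
Tail: C_last/k_e = 22.27/0.068 = 327.500
AUC_0→∞ (rectal suppository) = 678.8975 + 327.500 = 1006.3975 mcg/mL·hr
F = (AUC_ev/D_ev)/(AUC_iv/D_iv) = (1006.3975/40)/(653/10) = 25.1599/65.3 = 0.3853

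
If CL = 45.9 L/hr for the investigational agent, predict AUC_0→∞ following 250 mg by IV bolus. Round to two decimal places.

AUC = 5.45 mg/L·hr

AUC_0→∞ = Dose_iv / CL
        = 250 / 45.9 = 5.44662 mg/L·hr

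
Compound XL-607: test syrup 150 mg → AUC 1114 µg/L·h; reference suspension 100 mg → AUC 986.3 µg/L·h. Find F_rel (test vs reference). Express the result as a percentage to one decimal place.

F_rel = 75.3%

F_rel = (AUC_test/D_test) / (AUC_ref/D_ref)
      = (1114/150) / (986.3/100)
      = 7.42667 / 9.863 = 0.7530 = 75.30%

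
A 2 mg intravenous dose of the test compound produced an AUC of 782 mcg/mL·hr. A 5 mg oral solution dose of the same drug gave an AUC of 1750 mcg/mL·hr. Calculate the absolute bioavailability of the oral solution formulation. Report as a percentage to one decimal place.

F = (AUC_ev / D_ev) / (AUC_iv / D_iv)
  = (1750/5) / (782/2)
  = 350 / 391 = 0.8951
  = 89.51%

F = 89.5%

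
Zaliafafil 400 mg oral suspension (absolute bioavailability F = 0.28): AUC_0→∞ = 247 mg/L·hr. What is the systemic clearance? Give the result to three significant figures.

CL = 0.453 L/hr

CL = F × Dose / AUC_0→∞
   = 0.28 × 400 / 247 = 0.453441 L/hr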